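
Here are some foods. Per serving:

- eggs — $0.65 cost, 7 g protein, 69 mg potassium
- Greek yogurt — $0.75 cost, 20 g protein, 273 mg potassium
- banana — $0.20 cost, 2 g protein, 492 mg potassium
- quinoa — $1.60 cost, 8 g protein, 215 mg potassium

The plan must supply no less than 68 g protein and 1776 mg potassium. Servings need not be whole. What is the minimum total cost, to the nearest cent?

$2.78

The cheapest plan sits at a corner of the feasible region — with two constraints it uses at most two foods.
eggs only: max(68/7, 1776/69) = 25.74 servings → $16.73.
Greek yogurt only: max(68/20, 1776/273) = 6.505 servings → $4.88.
banana only: max(68/2, 1776/492) = 34 servings → $6.80.
quinoa only: max(68/8, 1776/215) = 8.5 servings → $13.60.
eggs + Greek yogurt: intersection lies outside the first quadrant.
eggs + banana with both tight: 9.045 servings and 2.341 servings → $6.35.
eggs + quinoa with both tight: 0.4323 servings and 8.122 servings → $13.28.
Greek yogurt + banana with both tight: 3.218 servings and 1.824 servings → $2.78.
Greek yogurt + quinoa with both tight: 0.1947 servings and 8.013 servings → $12.97.
banana + quinoa: the both-tight solution has a negative serving — not a feasible corner.
The minimum over all feasible corners is $2.78.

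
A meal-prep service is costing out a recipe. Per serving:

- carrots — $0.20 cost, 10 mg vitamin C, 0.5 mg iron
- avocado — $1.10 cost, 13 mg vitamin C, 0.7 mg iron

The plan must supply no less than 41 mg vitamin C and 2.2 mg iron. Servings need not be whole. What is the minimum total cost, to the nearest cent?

With two linear requirements the optimum uses one or two foods; enumerate the corners.
carrots only: max(41/10, 2.2/0.5) = 4.4 servings → $0.88.
avocado only: max(41/13, 2.2/0.7) = 3.154 servings → $3.47.
carrots + avocado with both tight: 0.2 servings and 3 servings → $3.34.
The minimum over all feasible corners is $0.88.

$0.88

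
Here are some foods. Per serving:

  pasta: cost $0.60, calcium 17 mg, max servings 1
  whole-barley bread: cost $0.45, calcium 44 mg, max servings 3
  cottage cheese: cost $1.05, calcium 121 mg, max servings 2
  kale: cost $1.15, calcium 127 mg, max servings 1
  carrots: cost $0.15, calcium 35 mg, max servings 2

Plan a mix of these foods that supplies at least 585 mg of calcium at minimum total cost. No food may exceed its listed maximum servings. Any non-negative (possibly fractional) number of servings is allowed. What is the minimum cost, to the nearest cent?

$5.39

Cost per mg of calcium: carrots $0.0043, cottage cheese $0.0087, kale $0.0091, whole-barley bread $0.0102, pasta $0.0353.
Take 2 servings of carrots: +70.0 mg calcium for $0.30 (total $0.30, still need 515.0 mg).
Take 2 servings of cottage cheese: +242.0 mg calcium for $2.10 (total $2.40, still need 273.0 mg).
Take 1 serving of kale: +127.0 mg calcium for $1.15 (total $3.55, still need 146.0 mg).
Take 3 servings of whole-barley bread: +132.0 mg calcium for $1.35 (total $4.90, still need 14.0 mg).
Take 0.8235 servings of pasta: +14.0 mg calcium for $0.49 (total $5.39, still need 0.0 mg).
Greedy by cheapest-per-mg is optimal for a single linear constraint, so the minimum cost is $5.39.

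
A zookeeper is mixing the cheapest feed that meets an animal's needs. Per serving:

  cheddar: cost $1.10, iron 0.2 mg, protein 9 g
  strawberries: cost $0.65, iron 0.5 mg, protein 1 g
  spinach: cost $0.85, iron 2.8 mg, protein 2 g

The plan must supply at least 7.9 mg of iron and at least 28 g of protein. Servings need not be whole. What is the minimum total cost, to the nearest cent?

An LP optimum is at a vertex; with two nutrient constraints at most two foods are used. Check each candidate.
cheddar only: max(7.9/0.2, 28/9) = 39.5 servings → $43.45.
strawberries only: max(7.9/0.5, 28/1) = 28 servings → $18.20.
spinach only: max(7.9/2.8, 28/2) = 14 servings → $11.90.
cheddar + strawberries with both tight: 1.419 servings and 15.23 servings → $11.46.
cheddar + spinach with both tight: 2.524 servings and 2.641 servings → $5.02.
strawberries + spinach with both targets exact would need a negative amount; discard.
So the least-cost plan costs $5.02.

$5.02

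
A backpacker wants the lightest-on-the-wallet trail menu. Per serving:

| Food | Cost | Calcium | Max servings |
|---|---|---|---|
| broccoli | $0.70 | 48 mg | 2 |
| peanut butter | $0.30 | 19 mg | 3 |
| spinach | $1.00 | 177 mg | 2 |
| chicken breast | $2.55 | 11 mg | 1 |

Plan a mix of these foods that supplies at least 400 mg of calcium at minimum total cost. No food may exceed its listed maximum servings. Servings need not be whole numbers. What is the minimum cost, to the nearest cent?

$2.67

Cost per mg of calcium: spinach $0.0056, broccoli $0.0146, peanut butter $0.0158, chicken breast $0.2318.
Take 2 servings of spinach: +354.0 mg calcium for $2.00 (total $2.00, still need 46.0 mg).
Take 0.9583 servings of broccoli: +46.0 mg calcium for $0.67 (total $2.67, still need 0.0 mg).
Greedy by cheapest-per-mg is optimal for a single linear constraint, so the minimum cost is $2.67.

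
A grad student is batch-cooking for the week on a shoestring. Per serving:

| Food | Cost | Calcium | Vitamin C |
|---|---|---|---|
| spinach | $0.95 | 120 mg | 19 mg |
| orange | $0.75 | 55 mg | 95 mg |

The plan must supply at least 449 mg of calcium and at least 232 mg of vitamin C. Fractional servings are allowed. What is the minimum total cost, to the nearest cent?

The cheapest plan sits at a corner of the feasible region — with two constraints it uses at most two foods.
spinach only: max(449/120, 232/19) = 12.21 servings → $11.60.
orange only: max(449/55, 232/95) = 8.164 servings → $6.12.
spinach + orange with both tight: 2.887 servings and 1.865 servings → $4.14.
The minimum over all feasible corners is $4.14.

$4.14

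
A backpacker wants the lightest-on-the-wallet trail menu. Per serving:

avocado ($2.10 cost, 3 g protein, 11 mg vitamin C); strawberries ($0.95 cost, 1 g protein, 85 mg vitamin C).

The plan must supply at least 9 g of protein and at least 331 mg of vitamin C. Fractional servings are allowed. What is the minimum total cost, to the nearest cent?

Compare the cost at each extreme point of the feasible region.
avocado only: max(9/3, 331/11) = 30.09 servings → $63.19.
strawberries only: max(9/1, 331/85) = 9 servings → $8.55.
avocado + strawberries with both tight: 1.779 servings and 3.664 servings → $7.22.
Cheapest feasible corner: $7.22.

$7.22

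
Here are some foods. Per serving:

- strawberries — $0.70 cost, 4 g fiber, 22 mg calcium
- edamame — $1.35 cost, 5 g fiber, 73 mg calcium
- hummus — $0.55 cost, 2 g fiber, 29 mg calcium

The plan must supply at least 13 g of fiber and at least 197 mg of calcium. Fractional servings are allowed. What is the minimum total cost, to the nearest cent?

$3.64

For a min-cost LP with two ≥-constraints, a basic feasible solution has at most two positive variables.
strawberries only: max(13/4, 197/22) = 8.955 servings → $6.27.
edamame only: max(13/5, 197/73) = 2.699 servings → $3.64.
hummus only: max(13/2, 197/29) = 6.793 servings → $3.74.
strawberries + edamame: the both-tight solution has a negative serving — not a feasible corner.
strawberries + hummus: the both-tight solution has a negative serving — not a feasible corner.
edamame + hummus: the both-tight solution has a negative serving — not a feasible corner.
The minimum over all feasible corners is $3.64.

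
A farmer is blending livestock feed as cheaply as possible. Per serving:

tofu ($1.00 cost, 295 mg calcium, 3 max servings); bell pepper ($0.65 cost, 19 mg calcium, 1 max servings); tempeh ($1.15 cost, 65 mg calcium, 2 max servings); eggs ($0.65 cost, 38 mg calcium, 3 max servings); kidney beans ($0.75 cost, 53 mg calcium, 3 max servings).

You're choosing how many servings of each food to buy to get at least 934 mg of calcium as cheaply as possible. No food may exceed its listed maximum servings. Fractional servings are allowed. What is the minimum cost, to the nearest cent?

$3.69

Cost per mg of calcium: tofu $0.0034, kidney beans $0.0142, eggs $0.0171, tempeh $0.0177, bell pepper $0.0342.
Take 3 servings of tofu: +885.0 mg calcium for $3.00 (total $3.00, still need 49.0 mg).
Take 0.9245 servings of kidney beans: +49.0 mg calcium for $0.69 (total $3.69, still need 0.0 mg).
Filling from the cheapest source first is optimal under one linear minimum: $3.69.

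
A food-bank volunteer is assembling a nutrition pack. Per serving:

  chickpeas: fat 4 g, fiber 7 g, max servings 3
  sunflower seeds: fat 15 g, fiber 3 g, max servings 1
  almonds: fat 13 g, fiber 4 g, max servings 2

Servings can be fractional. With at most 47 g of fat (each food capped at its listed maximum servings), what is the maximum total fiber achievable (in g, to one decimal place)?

30.8 g

Fiber per g fat: chickpeas 1.75, almonds 0.3077, sunflower seeds 0.2.
Take 3 servings of chickpeas: uses 12 g fat, +21.0 g fiber (running total 21.0 g).
Take 2 servings of almonds: uses 26 g fat, +8.0 g fiber (running total 29.0 g).
Take 0.6 servings of sunflower seeds: uses 9 g fat, +1.8 g fiber (running total 30.8 g).
Filling greedily by fiber-per-g fat is optimal for one linear limit, giving 30.8 g.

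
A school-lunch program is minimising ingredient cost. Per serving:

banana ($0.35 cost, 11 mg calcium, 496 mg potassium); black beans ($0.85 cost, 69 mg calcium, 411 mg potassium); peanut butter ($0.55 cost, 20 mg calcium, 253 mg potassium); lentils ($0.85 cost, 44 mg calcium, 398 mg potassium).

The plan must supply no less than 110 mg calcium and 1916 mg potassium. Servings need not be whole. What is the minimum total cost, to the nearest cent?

Minimising a linear cost over {calcium ≥ 110, potassium ≥ 1916, servings ≥ 0} — the optimum is at a vertex, using one or two foods.
banana only: max(110/11, 1916/496) = 10 servings → $3.50.
black beans only: max(110/69, 1916/411) = 4.662 servings → $3.96.
peanut butter only: max(110/20, 1916/253) = 7.573 servings → $4.17.
lentils only: max(110/44, 1916/398) = 4.814 servings → $4.09.
banana + black beans with both tight: 2.929 servings and 1.127 servings → $1.98.
banana + peanut butter with both tight: 1.47 servings and 4.692 servings → $3.09.
banana + lentils with both tight: 2.323 servings and 1.919 servings → $2.44.
black beans + peanut butter: intersection lies outside the first quadrant.
black beans + lentils with both targets exact would need a negative amount; discard.
peanut butter + lentils: intersection lies outside the first quadrant.
The minimum over all feasible corners is $1.98.

$1.98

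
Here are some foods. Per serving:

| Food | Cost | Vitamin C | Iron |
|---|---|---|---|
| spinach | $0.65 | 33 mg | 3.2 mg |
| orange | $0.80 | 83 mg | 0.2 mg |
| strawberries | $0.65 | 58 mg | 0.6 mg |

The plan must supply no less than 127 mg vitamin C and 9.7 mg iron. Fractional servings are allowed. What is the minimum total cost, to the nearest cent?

$2.22

This is a tiny linear program; its minimum lies at a vertex of the feasible set. List the vertices and price them.
spinach only: max(127/33, 9.7/3.2) = 3.848 servings → $2.50.
orange only: max(127/83, 9.7/0.2) = 48.5 servings → $38.80.
strawberries only: max(127/58, 9.7/0.6) = 16.17 servings → $10.51.
spinach + orange with both tight: 3.01 servings and 0.3332 servings → $2.22.
spinach + strawberries with both tight: 2.934 servings and 0.5205 servings → $2.25.
orange + strawberries: the both-tight solution has a negative serving — not a feasible corner.
The minimum over all feasible corners is $2.22.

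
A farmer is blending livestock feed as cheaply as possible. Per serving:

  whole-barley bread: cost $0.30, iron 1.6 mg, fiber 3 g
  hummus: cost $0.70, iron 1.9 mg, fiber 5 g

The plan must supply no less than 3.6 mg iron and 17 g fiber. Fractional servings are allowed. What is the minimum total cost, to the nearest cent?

$1.70

At the optimum either one food covers both requirements or two foods hit both targets exactly; no other combination can be cheaper.
whole-barley bread only: max(3.6/1.6, 17/3) = 5.667 servings → $1.70.
hummus only: max(3.6/1.9, 17/5) = 3.4 servings → $2.38.
whole-barley bread + hummus: intersection lies outside the first quadrant.
The minimum over all feasible corners is $1.70.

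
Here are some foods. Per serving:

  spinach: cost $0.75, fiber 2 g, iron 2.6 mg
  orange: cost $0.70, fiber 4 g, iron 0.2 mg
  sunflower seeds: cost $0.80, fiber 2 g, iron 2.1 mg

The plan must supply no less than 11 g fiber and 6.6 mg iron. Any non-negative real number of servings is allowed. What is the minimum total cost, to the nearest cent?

$2.89

For a min-cost LP with two ≥-constraints, a basic feasible solution has at most two positive variables.
spinach only: max(11/2, 6.6/2.6) = 5.5 servings → $4.12.
orange only: max(11/4, 6.6/0.2) = 33 servings → $23.10.
sunflower seeds only: max(11/2, 6.6/2.1) = 5.5 servings → $4.40.
spinach + orange with both tight: 2.42 servings and 1.54 servings → $2.89.
spinach + sunflower seeds: the both-tight solution has a negative serving — not a feasible corner.
orange + sunflower seeds with both tight: 1.238 servings and 3.025 servings → $3.29.
The minimum over all feasible corners is $2.89.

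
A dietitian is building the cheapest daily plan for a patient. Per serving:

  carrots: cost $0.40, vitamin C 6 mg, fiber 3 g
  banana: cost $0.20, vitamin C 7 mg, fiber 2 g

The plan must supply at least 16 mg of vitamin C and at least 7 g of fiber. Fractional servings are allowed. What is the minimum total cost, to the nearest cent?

carrots only: max(16/6, 7/3) = 2.667 servings → $1.07.
banana only: max(16/7, 7/2) = 3.5 servings → $0.70.
carrots + banana with both tight: 1.889 servings and 0.6667 servings → $0.89.
So the least-cost plan costs $0.70.

$0.70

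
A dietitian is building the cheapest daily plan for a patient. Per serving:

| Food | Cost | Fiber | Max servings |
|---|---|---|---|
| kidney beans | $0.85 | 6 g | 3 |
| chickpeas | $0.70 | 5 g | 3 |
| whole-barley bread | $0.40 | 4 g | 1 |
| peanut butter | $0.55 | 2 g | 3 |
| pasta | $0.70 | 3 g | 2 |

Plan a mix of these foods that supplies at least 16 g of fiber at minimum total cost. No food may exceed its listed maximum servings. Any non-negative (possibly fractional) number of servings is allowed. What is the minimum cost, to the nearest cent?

$2.08

Cost per g of fiber: whole-barley bread $0.1000, chickpeas $0.1400, kidney beans $0.1417, pasta $0.2333, peanut butter $0.2750.
Take 1 serving of whole-barley bread: +4.0 g fiber for $0.40 (total $0.40, still need 12.0 g).
Take 2.4 servings of chickpeas: +12.0 g fiber for $1.68 (total $2.08, still need 0.0 g).
Greedy by cheapest-per-g is optimal for a single linear constraint, so the minimum cost is $2.08.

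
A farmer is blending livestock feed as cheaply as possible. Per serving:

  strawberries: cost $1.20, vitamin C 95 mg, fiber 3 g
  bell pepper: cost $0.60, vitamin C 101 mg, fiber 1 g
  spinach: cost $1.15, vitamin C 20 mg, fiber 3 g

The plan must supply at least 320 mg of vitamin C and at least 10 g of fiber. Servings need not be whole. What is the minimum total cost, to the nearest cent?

$4.01

Minimising a linear cost over {vitamin C ≥ 320, fiber ≥ 10, servings ≥ 0} — the optimum is at a vertex, using one or two foods.
strawberries only: max(320/95, 10/3) = 3.368 servings → $4.04.
bell pepper only: max(320/101, 10/1) = 10 servings → $6.00.
spinach only: max(320/20, 10/3) = 16 servings → $18.40.
strawberries + bell pepper with both tight: 3.317 servings and 0.04808 servings → $4.01.
strawberries + spinach: intersection lies outside the first quadrant.
bell pepper + spinach with both tight: 2.686 servings and 2.438 servings → $4.42.
The minimum over all feasible corners is $4.01.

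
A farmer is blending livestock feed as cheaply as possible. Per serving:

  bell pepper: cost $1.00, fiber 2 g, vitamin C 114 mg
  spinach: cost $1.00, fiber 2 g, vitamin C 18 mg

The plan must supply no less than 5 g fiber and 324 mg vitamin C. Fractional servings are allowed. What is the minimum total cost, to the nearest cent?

This is a tiny linear program; its minimum lies at a vertex of the feasible set. List the vertices and price them.
bell pepper only: max(5/2, 324/114) = 2.842 servings → $2.84.
spinach only: max(5/2, 324/18) = 18 servings → $18.00.
bell pepper + spinach: the both-tight solution has a negative serving — not a feasible corner.
So the least-cost plan costs $2.84.

$2.84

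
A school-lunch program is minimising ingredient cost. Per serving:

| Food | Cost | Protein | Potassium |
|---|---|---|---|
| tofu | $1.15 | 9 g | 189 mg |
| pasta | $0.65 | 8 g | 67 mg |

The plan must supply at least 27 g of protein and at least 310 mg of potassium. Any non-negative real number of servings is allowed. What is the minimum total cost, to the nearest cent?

At the optimum either one food covers both requirements or two foods hit both targets exactly; no other combination can be cheaper.
tofu only: max(27/9, 310/189) = 3 servings → $3.45.
pasta only: max(27/8, 310/67) = 4.627 servings → $3.01.
tofu + pasta with both tight: 0.7382 servings and 2.545 servings → $2.50.
Cheapest feasible corner: $2.50.

$2.50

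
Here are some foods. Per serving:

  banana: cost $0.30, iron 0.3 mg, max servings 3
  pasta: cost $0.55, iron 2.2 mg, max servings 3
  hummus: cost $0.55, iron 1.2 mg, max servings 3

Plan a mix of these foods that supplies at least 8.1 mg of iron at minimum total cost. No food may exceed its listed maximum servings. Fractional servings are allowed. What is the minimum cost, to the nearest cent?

Cost per mg of iron: pasta $0.2500, hummus $0.4583, banana $1.0000.
Take 3 servings of pasta: +6.6 mg iron for $1.65 (total $1.65, still need 1.5 mg).
Take 1.25 servings of hummus: +1.5 mg iron for $0.69 (total $2.34, still need 0.0 mg).
Filling from the cheapest source first is optimal under one linear minimum: $2.34.

$2.34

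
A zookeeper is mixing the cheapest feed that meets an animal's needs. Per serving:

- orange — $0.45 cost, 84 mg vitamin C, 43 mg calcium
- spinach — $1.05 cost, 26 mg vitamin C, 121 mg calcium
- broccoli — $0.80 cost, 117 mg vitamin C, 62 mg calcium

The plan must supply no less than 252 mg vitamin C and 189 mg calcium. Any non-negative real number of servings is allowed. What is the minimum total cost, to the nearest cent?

At the optimum either one food covers both requirements or two foods hit both targets exactly; no other combination can be cheaper.
orange only: max(252/84, 189/43) = 4.395 servings → $1.98.
spinach only: max(252/26, 189/121) = 9.692 servings → $10.18.
broccoli only: max(252/117, 189/62) = 3.048 servings → $2.44.
orange + spinach with both tight: 2.828 servings and 0.5572 servings → $1.86.
orange + broccoli: the both-tight solution has a negative serving — not a feasible corner.
spinach + broccoli with both tight: 0.5173 servings and 2.039 servings → $2.17.
The minimum over all feasible corners is $1.86.

$1.86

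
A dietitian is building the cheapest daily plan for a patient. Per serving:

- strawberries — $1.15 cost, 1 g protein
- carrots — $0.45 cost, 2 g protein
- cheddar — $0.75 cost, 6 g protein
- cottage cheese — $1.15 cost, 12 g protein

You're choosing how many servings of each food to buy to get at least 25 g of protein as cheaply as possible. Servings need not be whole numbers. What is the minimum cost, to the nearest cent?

Cost per g of protein: cottage cheese $0.0958, cheddar $0.1250, carrots $0.2250, strawberries $1.1500.
With no serving limits, use only cottage cheese: 25 g / 12 g = 2.083 servings × $1.15 = $2.40.

$2.40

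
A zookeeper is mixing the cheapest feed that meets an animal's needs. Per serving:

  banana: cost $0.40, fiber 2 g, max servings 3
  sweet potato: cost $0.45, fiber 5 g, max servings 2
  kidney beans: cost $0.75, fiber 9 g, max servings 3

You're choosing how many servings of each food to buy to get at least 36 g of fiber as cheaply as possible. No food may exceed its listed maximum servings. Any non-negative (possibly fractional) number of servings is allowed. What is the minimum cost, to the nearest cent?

$3.06

Cost per g of fiber: kidney beans $0.0833, sweet potato $0.0900, banana $0.2000.
Take 3 servings of kidney beans: +27.0 g fiber for $2.25 (total $2.25, still need 9.0 g).
Take 1.8 servings of sweet potato: +9.0 g fiber for $0.81 (total $3.06, still need 0.0 g).
Greedy by cheapest-per-g is optimal for a single linear constraint, so the minimum cost is $3.06.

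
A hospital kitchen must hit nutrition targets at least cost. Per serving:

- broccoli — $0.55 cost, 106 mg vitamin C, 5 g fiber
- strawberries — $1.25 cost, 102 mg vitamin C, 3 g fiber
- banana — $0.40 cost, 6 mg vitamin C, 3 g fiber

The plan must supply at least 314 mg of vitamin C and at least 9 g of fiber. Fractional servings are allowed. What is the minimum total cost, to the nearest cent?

$1.63

Minimising a linear cost over {vitamin C ≥ 314, fiber ≥ 9, servings ≥ 0} — the optimum is at a vertex, using one or two foods.
broccoli only: max(314/106, 9/5) = 2.962 servings → $1.63.
strawberries only: max(314/102, 9/3) = 3.078 servings → $3.85.
banana only: max(314/6, 9/3) = 52.33 servings → $20.93.
broccoli + strawberries: intersection lies outside the first quadrant.
broccoli + banana with both targets exact would need a negative amount; discard.
strawberries + banana: the both-tight solution has a negative serving — not a feasible corner.
So the least-cost plan costs $1.63.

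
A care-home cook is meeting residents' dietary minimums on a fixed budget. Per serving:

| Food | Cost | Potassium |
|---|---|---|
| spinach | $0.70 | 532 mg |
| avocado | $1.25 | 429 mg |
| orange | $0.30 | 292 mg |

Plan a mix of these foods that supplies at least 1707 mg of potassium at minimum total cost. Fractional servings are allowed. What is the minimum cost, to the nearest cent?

Cost per mg of potassium: orange $0.0010, spinach $0.0013, avocado $0.0029.
With no serving limits, use only orange: 1707 mg / 292 mg = 5.846 servings × $0.30 = $1.75.

$1.75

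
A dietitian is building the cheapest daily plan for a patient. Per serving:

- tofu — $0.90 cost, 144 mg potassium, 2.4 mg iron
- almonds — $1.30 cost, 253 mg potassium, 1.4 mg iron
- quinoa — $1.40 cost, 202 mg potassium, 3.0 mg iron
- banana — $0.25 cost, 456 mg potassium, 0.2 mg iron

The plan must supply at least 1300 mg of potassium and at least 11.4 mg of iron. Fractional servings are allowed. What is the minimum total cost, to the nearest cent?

$4.52

The cheapest plan sits at a corner of the feasible region — with two constraints it uses at most two foods.
tofu only: max(1300/144, 11.4/2.4) = 9.028 servings → $8.12.
almonds only: max(1300/253, 11.4/1.4) = 8.143 servings → $10.59.
quinoa only: max(1300/202, 11.4/3.0) = 6.436 servings → $9.01.
banana only: max(1300/456, 11.4/0.2) = 57 servings → $14.25.
tofu + almonds with both tight: 2.624 servings and 3.645 servings → $7.10.
tofu + quinoa: intersection lies outside the first quadrant.
tofu + banana with both tight: 4.634 servings and 1.387 servings → $4.52.
almonds + quinoa with both tight: 3.354 servings and 2.235 servings → $7.49.
almonds + banana: the both-tight solution has a negative serving — not a feasible corner.
quinoa + banana with both tight: 3.72 servings and 1.203 servings → $5.51.
Cheapest feasible corner: $4.52.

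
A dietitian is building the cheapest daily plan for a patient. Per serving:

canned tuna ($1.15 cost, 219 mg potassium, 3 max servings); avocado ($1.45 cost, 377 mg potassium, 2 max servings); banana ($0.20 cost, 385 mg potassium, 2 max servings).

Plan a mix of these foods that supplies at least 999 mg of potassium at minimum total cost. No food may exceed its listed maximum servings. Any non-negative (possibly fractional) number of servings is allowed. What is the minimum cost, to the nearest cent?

Cost per mg of potassium: banana $0.0005, avocado $0.0038, canned tuna $0.0053.
Take 2 servings of banana: +770.0 mg potassium for $0.40 (total $0.40, still need 229.0 mg).
Take 0.6074 servings of avocado: +229.0 mg potassium for $0.88 (total $1.28, still need 0.0 mg).
Greedy by cheapest-per-mg is optimal for a single linear constraint, so the minimum cost is $1.28.

$1.28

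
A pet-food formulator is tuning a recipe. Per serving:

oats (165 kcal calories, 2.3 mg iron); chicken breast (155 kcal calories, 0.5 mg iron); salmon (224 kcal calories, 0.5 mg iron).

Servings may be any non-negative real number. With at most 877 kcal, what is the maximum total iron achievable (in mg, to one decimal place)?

Iron per kcal: oats 0.01394, chicken breast 0.003226, salmon 0.002232.
With no serving limits, spend the whole calories allowance on oats: 877 kcal / 165 kcal × 2.3 mg = 12.2 mg.

12.2 mg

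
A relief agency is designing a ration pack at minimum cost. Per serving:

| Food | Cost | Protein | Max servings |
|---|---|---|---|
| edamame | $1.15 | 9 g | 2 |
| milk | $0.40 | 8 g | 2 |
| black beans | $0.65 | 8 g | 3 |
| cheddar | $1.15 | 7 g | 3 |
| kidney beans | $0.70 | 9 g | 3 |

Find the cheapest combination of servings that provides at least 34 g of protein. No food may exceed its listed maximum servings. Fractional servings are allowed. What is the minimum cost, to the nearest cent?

Cost per g of protein: milk $0.0500, kidney beans $0.0778, black beans $0.0813, edamame $0.1278, cheddar $0.1643.
Take 2 servings of milk: +16.0 g protein for $0.80 (total $0.80, still need 18.0 g).
Take 2 servings of kidney beans: +18.0 g protein for $1.40 (total $2.20, still need 0.0 g).
Greedy by cheapest-per-g is optimal for a single linear constraint, so the minimum cost is $2.20.

$2.20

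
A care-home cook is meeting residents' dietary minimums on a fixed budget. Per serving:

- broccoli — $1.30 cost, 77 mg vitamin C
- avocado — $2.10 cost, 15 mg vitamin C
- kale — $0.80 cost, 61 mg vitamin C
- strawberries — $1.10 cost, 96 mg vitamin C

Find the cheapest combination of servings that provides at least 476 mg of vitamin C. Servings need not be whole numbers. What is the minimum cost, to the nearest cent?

$5.45

Cost per mg of vitamin C: strawberries $0.0115, kale $0.0131, broccoli $0.0169, avocado $0.1400.
With no serving limits, use only strawberries: 476 mg / 96 mg = 4.958 servings × $1.10 = $5.45.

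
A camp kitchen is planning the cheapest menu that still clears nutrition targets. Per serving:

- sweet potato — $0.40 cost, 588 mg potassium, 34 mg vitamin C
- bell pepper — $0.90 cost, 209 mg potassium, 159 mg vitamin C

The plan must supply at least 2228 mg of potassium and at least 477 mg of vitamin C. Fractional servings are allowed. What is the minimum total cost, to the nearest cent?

$3.31

A basic optimal solution has at most two foods positive. Try each food alone and each pair with both targets met exactly.
sweet potato only: max(2228/588, 477/34) = 14.03 servings → $5.61.
bell pepper only: max(2228/209, 477/159) = 10.66 servings → $9.59.
sweet potato + bell pepper with both tight: 2.947 servings and 2.37 servings → $3.31.
The minimum over all feasible corners is $3.31.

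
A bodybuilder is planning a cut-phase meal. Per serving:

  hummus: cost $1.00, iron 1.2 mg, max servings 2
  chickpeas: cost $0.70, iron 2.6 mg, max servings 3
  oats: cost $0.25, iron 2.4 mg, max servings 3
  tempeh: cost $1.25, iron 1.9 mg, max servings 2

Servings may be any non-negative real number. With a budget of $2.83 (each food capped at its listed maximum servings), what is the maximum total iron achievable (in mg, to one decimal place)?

14.9 mg

Iron per dollar: oats 9.6, chickpeas 3.714, tempeh 1.52, hummus 1.2.
Take 3 servings of oats: spends $0.75, +7.2 mg iron (running total 7.2 mg).
Take 2.971 servings of chickpeas: spends $2.08, +7.7 mg iron (running total 14.9 mg).
Greedy by best ratio exhausts the cost allowance optimally: 14.9 mg.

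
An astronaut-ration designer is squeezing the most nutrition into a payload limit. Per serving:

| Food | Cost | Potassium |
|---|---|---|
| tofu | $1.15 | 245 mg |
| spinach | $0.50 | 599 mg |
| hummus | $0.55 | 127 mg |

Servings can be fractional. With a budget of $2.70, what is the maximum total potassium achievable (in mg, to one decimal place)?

Potassium per dollar: spinach 1198, hummus 230.9, tofu 213.
With no serving limits, spend the whole cost allowance on spinach: $2.70 / $0.50 × 599 mg = 3234.6 mg.

3234.6 mg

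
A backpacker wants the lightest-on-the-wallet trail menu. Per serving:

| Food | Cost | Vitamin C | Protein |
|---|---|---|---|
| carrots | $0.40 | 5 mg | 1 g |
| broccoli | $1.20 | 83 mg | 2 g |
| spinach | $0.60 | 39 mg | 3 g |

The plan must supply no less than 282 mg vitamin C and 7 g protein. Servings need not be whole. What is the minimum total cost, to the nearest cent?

carrots only: max(282/5, 7/1) = 56.4 servings → $22.56.
broccoli only: max(282/83, 7/2) = 3.5 servings → $4.20.
spinach only: max(282/39, 7/3) = 7.231 servings → $4.34.
carrots + broccoli with both tight: 0.2329 servings and 3.384 servings → $4.15.
carrots + spinach: intersection lies outside the first quadrant.
broccoli + spinach with both tight: 3.351 servings and 0.09942 servings → $4.08.
The minimum over all feasible corners is $4.08.

$4.08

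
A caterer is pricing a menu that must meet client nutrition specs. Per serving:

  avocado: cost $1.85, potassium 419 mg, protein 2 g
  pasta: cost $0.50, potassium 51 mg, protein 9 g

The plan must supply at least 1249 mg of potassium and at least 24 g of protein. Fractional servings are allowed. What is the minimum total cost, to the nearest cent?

Check every corner: each single food scaled to meet both minima, and each pair solved so both constraints bind.
avocado only: max(1249/419, 24/2) = 12 servings → $22.20.
pasta only: max(1249/51, 24/9) = 24.49 servings → $12.25.
avocado + pasta with both tight: 2.73 servings and 2.06 servings → $6.08.
Cheapest feasible corner: $6.08.

$6.08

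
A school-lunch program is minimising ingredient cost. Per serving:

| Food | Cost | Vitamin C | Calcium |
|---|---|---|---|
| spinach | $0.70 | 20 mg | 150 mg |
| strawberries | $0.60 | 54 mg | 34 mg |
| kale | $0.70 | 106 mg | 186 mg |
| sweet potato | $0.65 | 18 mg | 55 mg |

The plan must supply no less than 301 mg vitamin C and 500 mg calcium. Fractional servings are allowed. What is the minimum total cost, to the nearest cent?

$1.99

This is a tiny linear program; its minimum lies at a vertex of the feasible set. List the vertices and price them.
spinach only: max(301/20, 500/150) = 15.05 servings → $10.54.
strawberries only: max(301/54, 500/34) = 14.71 servings → $8.82.
kale only: max(301/106, 500/186) = 2.84 servings → $1.99.
sweet potato only: max(301/18, 500/55) = 16.72 servings → $10.87.
spinach + strawberries with both tight: 2.26 servings and 4.737 servings → $4.42.
spinach + kale with both targets exact would need a negative amount; discard.
spinach + sweet potato with both targets exact would need a negative amount; discard.
strawberries + kale with both tight: 0.4637 servings and 2.603 servings → $2.10.
strawberries + sweet potato with both tight: 3.204 servings and 7.11 servings → $6.54.
kale + sweet potato: intersection lies outside the first quadrant.
The minimum over all feasible corners is $1.99.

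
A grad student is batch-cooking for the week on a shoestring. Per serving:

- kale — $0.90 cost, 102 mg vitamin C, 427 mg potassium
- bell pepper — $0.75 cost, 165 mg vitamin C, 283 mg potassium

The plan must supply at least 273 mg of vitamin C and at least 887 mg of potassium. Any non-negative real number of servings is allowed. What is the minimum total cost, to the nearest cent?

Compare the cost at each extreme point of the feasible region.
kale only: max(273/102, 887/427) = 2.676 servings → $2.41.
bell pepper only: max(273/165, 887/283) = 3.134 servings → $2.35.
kale + bell pepper with both tight: 1.661 servings and 0.6275 servings → $1.97.
The minimum over all feasible corners is $1.97.

$1.97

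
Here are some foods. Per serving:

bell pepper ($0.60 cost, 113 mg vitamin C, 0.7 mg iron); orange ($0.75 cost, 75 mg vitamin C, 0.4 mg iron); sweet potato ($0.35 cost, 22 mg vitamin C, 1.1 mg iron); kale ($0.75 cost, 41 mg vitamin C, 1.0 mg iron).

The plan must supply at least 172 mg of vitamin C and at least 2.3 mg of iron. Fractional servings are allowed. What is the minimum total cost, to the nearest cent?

For a min-cost LP with two ≥-constraints, a basic feasible solution has at most two positive variables.
bell pepper only: max(172/113, 2.3/0.7) = 3.286 servings → $1.97.
orange only: max(172/75, 2.3/0.4) = 5.75 servings → $4.31.
sweet potato only: max(172/22, 2.3/1.1) = 7.818 servings → $2.74.
kale only: max(172/41, 2.3/1.0) = 4.195 servings → $3.15.
bell pepper + orange with both targets exact would need a negative amount; discard.
bell pepper + sweet potato with both tight: 1.273 servings and 1.281 servings → $1.21.
bell pepper + kale with both tight: 0.9217 servings and 1.655 servings → $1.79.
orange + sweet potato with both tight: 1.881 servings and 1.407 servings → $1.90.
orange + kale with both tight: 1.326 servings and 1.77 servings → $2.32.
sweet potato + kale: the both-tight solution has a negative serving — not a feasible corner.
The minimum over all feasible corners is $1.21.

$1.21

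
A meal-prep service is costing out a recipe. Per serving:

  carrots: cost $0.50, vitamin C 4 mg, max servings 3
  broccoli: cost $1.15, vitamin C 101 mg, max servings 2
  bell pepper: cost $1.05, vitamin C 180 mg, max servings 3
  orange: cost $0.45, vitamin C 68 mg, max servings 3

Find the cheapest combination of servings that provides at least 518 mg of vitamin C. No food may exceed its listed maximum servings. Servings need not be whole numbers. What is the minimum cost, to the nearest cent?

$3.02

Cost per mg of vitamin C: bell pepper $0.0058, orange $0.0066, broccoli $0.0114, carrots $0.1250.
Take 2.878 servings of bell pepper: +518.0 mg vitamin C for $3.02 (total $3.02, still need 0.0 mg).
Filling from the cheapest source first is optimal under one linear minimum: $3.02.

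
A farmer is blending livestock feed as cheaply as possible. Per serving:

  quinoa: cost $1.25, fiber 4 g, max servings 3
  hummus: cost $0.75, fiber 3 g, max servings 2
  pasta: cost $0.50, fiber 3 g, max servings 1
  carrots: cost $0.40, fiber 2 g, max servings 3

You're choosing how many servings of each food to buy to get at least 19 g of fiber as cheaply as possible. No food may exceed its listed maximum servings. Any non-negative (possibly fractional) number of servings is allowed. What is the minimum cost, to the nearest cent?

$4.45

Cost per g of fiber: pasta $0.1667, carrots $0.2000, hummus $0.2500, quinoa $0.3125.
Take 1 serving of pasta: +3.0 g fiber for $0.50 (total $0.50, still need 16.0 g).
Take 3 servings of carrots: +6.0 g fiber for $1.20 (total $1.70, still need 10.0 g).
Take 2 servings of hummus: +6.0 g fiber for $1.50 (total $3.20, still need 4.0 g).
Take 1 serving of quinoa: +4.0 g fiber for $1.25 (total $4.45, still need 0.0 g).
Greedy by cheapest-per-g is optimal for a single linear constraint, so the minimum cost is $4.45.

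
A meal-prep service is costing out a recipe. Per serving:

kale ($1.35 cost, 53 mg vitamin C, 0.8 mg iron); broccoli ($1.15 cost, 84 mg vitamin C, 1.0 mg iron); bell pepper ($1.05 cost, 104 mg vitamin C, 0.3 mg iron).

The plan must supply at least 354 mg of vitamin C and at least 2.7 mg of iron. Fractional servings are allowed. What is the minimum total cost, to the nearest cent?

At the optimum either one food covers both requirements or two foods hit both targets exactly; no other combination can be cheaper.
kale only: max(354/53, 2.7/0.8) = 6.679 servings → $9.02.
broccoli only: max(354/84, 2.7/1.0) = 4.214 servings → $4.85.
bell pepper only: max(354/104, 2.7/0.3) = 9 servings → $9.45.
kale + broccoli: intersection lies outside the first quadrant.
kale + bell pepper with both tight: 2.594 servings and 2.082 servings → $5.69.
broccoli + bell pepper with both tight: 2.216 servings and 1.614 servings → $4.24.
So the least-cost plan costs $4.24.

$4.24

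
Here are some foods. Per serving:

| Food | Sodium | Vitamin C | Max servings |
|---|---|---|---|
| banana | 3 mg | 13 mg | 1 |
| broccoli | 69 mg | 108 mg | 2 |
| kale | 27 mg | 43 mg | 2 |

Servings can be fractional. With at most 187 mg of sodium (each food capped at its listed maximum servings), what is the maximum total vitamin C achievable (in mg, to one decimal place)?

302.5 mg

Vitamin C per mg sodium: banana 4.333, kale 1.593, broccoli 1.565.
Take 1 serving of banana: uses 3 mg sodium, +13.0 mg vitamin C (running total 13.0 mg).
Take 2 servings of kale: uses 54 mg sodium, +86.0 mg vitamin C (running total 99.0 mg).
Take 1.884 servings of broccoli: uses 130 mg sodium, +203.5 mg vitamin C (running total 302.5 mg).
Filling greedily by vitamin C-per-mg sodium is optimal for one linear limit, giving 302.5 mg.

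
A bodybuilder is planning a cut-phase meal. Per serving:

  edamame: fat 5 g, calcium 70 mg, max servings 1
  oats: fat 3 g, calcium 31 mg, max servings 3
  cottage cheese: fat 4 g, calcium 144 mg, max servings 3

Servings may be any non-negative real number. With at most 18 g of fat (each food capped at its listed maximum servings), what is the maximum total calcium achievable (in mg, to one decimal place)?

512.3 mg

Calcium per g fat: cottage cheese 36, edamame 14, oats 10.33.
Take 3 servings of cottage cheese: uses 12 g fat, +432.0 mg calcium (running total 432.0 mg).
Take 1 serving of edamame: uses 5 g fat, +70.0 mg calcium (running total 502.0 mg).
Take 0.3333 servings of oats: uses 1 g fat, +10.3 mg calcium (running total 512.3 mg).
Filling greedily by calcium-per-g fat is optimal for one linear limit, giving 512.3 mg.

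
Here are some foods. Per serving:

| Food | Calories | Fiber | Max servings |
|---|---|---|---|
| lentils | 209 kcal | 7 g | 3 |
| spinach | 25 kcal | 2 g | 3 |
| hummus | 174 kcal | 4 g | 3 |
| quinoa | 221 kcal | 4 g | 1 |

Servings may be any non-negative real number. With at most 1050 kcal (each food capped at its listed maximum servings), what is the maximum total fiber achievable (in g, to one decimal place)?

35.0 g

Fiber per kcal: spinach 0.08, lentils 0.03349, hummus 0.02299, quinoa 0.0181.
Take 3 servings of spinach: uses 75 kcal, +6.0 g fiber (running total 6.0 g).
Take 3 servings of lentils: uses 627 kcal, +21.0 g fiber (running total 27.0 g).
Take 2 servings of hummus: uses 348 kcal, +8.0 g fiber (running total 35.0 g).
Filling greedily by fiber-per-kcal is optimal for one linear limit, giving 35.0 g.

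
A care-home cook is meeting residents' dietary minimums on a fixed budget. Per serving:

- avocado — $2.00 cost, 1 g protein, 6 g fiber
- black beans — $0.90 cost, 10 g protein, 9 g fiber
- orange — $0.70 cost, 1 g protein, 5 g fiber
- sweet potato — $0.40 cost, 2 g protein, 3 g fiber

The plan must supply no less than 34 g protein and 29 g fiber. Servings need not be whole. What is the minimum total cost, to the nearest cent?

A basic optimal solution has at most two foods positive. Try each food alone and each pair with both targets met exactly.
avocado only: max(34/1, 29/6) = 34 servings → $68.00.
black beans only: max(34/10, 29/9) = 3.4 servings → $3.06.
orange only: max(34/1, 29/5) = 34 servings → $23.80.
sweet potato only: max(34/2, 29/3) = 17 servings → $6.80.
avocado + black beans: intersection lies outside the first quadrant.
avocado + orange: intersection lies outside the first quadrant.
avocado + sweet potato: intersection lies outside the first quadrant.
black beans + orange with both targets exact would need a negative amount; discard.
black beans + sweet potato with both targets exact would need a negative amount; discard.
orange + sweet potato: the both-tight solution has a negative serving — not a feasible corner.
The minimum over all feasible corners is $3.06.

$3.06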